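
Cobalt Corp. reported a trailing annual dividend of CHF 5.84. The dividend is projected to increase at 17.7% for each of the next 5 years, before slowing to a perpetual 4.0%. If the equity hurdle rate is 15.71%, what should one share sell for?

Two-stage DDM. Project D₁…D_5 at 0.177, terminal growth 0.04, discount at r = 0.1571.
D_1 = 6.8737
D_2 = 8.0903
D_3 = 9.5223
D_4 = 11.2078
D_5 = 13.1915
Terminal value at t=5: TV = D_6/(r−g) = 13.7192/(0.1571−0.04) = 117.1579
P₀ = 6.8737/(1+0.1571)^1 + 8.0903/(1+0.1571)^2 + 9.5223/(1+0.1571)^3 + 11.2078/(1+0.1571)^4 + 13.1915/(1+0.1571)^5 + 117.1579/(1+0.1571)^5 = 87.2245

CHF 87.22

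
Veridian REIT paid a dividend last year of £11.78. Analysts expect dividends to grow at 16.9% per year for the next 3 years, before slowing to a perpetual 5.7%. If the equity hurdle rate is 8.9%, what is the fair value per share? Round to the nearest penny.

Two-stage DDM. Project D₁…D_3 at 0.169, terminal growth 0.057, discount at r = 0.089.
D_1 = 13.7708
D_2 = 16.0981
D_3 = 18.8187
Terminal value at t=3: TV = D_4/(r−g) = 19.8913/(0.089−0.057) = 621.6040
P₀ = 13.7708/(1+0.089)^1 + 16.0981/(1+0.089)^2 + 18.8187/(1+0.089)^3 + 621.6040/(1+0.089)^3 = 522.1071

£522.11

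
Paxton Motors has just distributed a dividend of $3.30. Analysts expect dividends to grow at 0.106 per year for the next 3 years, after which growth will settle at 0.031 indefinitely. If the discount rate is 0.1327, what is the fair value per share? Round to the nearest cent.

$40.58

Two-stage DDM. Project D₁…D_3 at 0.106, terminal growth 0.031, discount at r = 0.1327.
D_1 = 3.6498
D_2 = 4.0367
D_3 = 4.4646
Terminal value at t=3: TV = D_4/(r−g) = 4.6030/(0.1327−0.031) = 45.2603
P₀ = 3.6498/(1+0.1327)^1 + 4.0367/(1+0.1327)^2 + 4.4646/(1+0.1327)^3 + 45.2603/(1+0.1327)^3 = 40.5844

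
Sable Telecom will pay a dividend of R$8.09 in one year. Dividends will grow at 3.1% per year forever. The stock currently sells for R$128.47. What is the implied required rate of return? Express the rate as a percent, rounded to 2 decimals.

Rearranging the constant-growth DDM: r = D₁/P₀ + g.
r = 8.0900 / 128.47 + 0.031 = 0.06297 + 0.031 = 0.09397

9.40%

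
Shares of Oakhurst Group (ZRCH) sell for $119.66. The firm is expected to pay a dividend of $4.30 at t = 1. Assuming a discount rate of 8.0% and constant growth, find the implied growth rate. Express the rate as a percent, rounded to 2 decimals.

From P₀ = D₁/(r − g), the implied growth is g = r − D₁/P₀.
g = 0.08 − 4.30/119.66 = 0.08 − 0.03594 = 0.04406

4.41%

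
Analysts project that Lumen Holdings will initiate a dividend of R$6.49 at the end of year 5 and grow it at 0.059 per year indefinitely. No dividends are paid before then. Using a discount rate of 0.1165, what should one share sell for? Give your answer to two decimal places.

R$72.63

Deferred-dividend DDM. At t=4 the remaining stream is a growing perpetuity with first payment D_5 = 6.49.
V_4 = D_5/(r−g) = 6.49/(0.1165−0.059) = 112.8696
P₀ = V_4/(1+r)^4 = 112.8696/(1+0.1165)^4 = 72.6343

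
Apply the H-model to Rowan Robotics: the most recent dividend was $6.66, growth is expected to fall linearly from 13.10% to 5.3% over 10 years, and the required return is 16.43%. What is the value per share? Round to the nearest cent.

$86.35

H-model: P₀ = D₀[(1+g_L) + H(g_S−g_L)]/(r−g_L), with H = 10/2 = 5.
P₀ = 6.66 × [(1+0.053) + 5×(0.131−0.053)] / (0.1643−0.053)
   = 6.66 × 1.4430 / 0.1113 = 86.3466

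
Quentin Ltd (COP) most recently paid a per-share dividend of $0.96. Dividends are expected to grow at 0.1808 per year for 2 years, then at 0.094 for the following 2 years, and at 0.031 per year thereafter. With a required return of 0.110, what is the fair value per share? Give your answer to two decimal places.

Three-stage DDM. Project D₁…D_4; terminal Gordon value at t=4 with g = 0.031; discount at r = 0.11.
D_1 = 1.1336
D_2 = 1.3385
D_3 = 1.4643
D_4 = 1.6020
TV_4 = 1.6516/(0.11−0.031) = 20.9069
P₀ = Σ Dₜ/(1+r)ᵗ + TV_4/(1+r)^4 = 18.0056

$18.01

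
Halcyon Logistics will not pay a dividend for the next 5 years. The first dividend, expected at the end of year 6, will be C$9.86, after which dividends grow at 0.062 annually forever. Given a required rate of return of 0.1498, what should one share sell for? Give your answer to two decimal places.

C$55.88

Deferred-dividend DDM. At t=5 the remaining stream is a growing perpetuity with first payment D_6 = 9.86.
V_5 = D_6/(r−g) = 9.86/(0.1498−0.062) = 112.3007
P₀ = V_5/(1+r)^5 = 112.3007/(1+0.1498)^5 = 55.8819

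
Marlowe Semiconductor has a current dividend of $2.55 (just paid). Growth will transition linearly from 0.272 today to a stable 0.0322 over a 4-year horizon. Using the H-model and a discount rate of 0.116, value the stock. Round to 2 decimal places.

H-model: P₀ = D₀[(1+g_L) + H(g_S−g_L)]/(r−g_L), with H = 4/2 = 2.
P₀ = 2.55 × [(1+0.0322) + 2×(0.272−0.0322)] / (0.116−0.0322)
   = 2.55 × 1.5118 / 0.0838 = 46.0035

$46.00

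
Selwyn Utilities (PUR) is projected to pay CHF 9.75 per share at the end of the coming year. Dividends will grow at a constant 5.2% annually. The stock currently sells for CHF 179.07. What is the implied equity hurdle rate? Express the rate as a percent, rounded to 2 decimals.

10.64%

Rearranging the constant-growth DDM: r = D₁/P₀ + g.
r = 9.7500 / 179.07 + 0.052 = 0.05445 + 0.052 = 0.10645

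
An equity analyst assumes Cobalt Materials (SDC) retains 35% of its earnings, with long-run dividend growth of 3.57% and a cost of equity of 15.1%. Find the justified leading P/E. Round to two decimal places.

Payout ratio b = 1 − 0.35 = 0.65.
Justified leading P/E = b/(r−g) = 0.65/(0.151−0.0357) = 5.6375

5.64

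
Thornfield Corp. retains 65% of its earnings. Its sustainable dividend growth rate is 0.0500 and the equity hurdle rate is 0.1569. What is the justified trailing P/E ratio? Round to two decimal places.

3.44

Payout ratio b = 1 − 0.65 = 0.35.
Justified trailing P/E = b(1+g)/(r−g) = 0.35×(1+0.05)/(0.1569−0.05) = 3.4378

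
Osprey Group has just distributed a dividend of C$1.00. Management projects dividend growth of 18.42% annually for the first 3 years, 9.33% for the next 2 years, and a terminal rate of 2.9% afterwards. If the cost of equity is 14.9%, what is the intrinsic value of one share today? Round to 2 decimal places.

Three-stage DDM. Project D₁…D_5; terminal Gordon value at t=5 with g = 0.029; discount at r = 0.149.
D_1 = 1.1842
D_2 = 1.4023
D_3 = 1.6606
D_4 = 1.8156
D_5 = 1.9850
TV_5 = 2.0425/(0.149−0.029) = 17.0211
P₀ = Σ Dₜ/(1+r)ᵗ + TV_5/(1+r)^5 = 13.7198

C$13.72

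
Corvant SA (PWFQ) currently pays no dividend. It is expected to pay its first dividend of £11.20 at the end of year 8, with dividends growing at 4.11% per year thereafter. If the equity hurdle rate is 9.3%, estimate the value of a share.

Deferred-dividend DDM. At t=7 the remaining stream is a growing perpetuity with first payment D_8 = 11.20.
V_7 = D_8/(r−g) = 11.20/(0.093−0.0411) = 215.7996
P₀ = V_7/(1+r)^7 = 215.7996/(1+0.093)^7 = 115.8003

£115.80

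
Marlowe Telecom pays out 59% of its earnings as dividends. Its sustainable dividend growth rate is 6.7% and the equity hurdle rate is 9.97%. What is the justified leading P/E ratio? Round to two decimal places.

Justified leading P/E = b/(r−g) = 0.59/(0.0997−0.067) = 18.0428

18.04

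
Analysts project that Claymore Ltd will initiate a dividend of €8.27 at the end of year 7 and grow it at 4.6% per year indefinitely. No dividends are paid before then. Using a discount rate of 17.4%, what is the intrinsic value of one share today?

Deferred-dividend DDM. At t=6 the remaining stream is a growing perpetuity with first payment D_7 = 8.27.
V_6 = D_7/(r−g) = 8.27/(0.174−0.046) = 64.6094
P₀ = V_6/(1+r)^6 = 64.6094/(1+0.174)^6 = 24.6767

€24.68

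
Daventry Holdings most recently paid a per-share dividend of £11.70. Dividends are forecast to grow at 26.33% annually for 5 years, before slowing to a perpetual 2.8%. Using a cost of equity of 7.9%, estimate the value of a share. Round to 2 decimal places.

£615.08

Two-stage DDM. Project D₁…D_5 at 0.2633, terminal growth 0.028, discount at r = 0.079.
D_1 = 14.7806
D_2 = 18.6723
D_3 = 23.5888
D_4 = 29.7997
D_5 = 37.6460
Terminal value at t=5: TV = D_6/(r−g) = 38.7000/(0.079−0.028) = 758.8244
P₀ = 14.7806/(1+0.079)^1 + 18.6723/(1+0.079)^2 + 23.5888/(1+0.079)^3 + 29.7997/(1+0.079)^4 + 37.6460/(1+0.079)^5 + 758.8244/(1+0.079)^5 = 615.0801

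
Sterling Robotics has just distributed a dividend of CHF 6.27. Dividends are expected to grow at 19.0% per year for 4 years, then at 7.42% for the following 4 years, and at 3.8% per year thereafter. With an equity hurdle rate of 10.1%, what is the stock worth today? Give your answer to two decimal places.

CHF 190.52

Three-stage DDM. Project D₁…D_8; terminal Gordon value at t=8 with g = 0.038; discount at r = 0.101.
D_1 = 7.4613
D_2 = 8.8789
D_3 = 10.5659
D_4 = 12.5735
D_5 = 13.5064
D_6 = 14.5086
D_7 = 15.5851
D_8 = 16.7416
TV_8 = 17.3777/(0.101−0.038) = 275.8372
P₀ = Σ Dₜ/(1+r)ᵗ + TV_8/(1+r)^8 = 190.5170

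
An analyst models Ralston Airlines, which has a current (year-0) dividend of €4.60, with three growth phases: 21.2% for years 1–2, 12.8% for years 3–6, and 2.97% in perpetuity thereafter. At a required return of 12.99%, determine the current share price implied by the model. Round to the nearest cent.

Three-stage DDM. Project D₁…D_6; terminal Gordon value at t=6 with g = 0.0297; discount at r = 0.1299.
D_1 = 5.5752
D_2 = 6.7571
D_3 = 7.6221
D_4 = 8.5977
D_5 = 9.6982
D_6 = 10.9396
TV_6 = 11.2645/(0.1299−0.0297) = 112.4197
P₀ = Σ Dₜ/(1+r)ᵗ + TV_6/(1+r)^6 = 85.3352

€85.34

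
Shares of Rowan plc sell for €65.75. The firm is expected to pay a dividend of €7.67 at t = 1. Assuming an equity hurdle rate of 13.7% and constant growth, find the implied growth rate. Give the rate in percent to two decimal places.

From P₀ = D₁/(r − g), the implied growth is g = r − D₁/P₀.
g = 0.137 − 7.67/65.75 = 0.137 − 0.11665 = 0.02035

2.03%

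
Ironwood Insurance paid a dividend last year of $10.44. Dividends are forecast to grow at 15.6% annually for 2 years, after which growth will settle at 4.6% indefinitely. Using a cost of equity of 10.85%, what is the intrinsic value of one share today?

$212.26

Two-stage DDM. Project D₁…D_2 at 0.156, terminal growth 0.046, discount at r = 0.1085.
D_1 = 12.0686
D_2 = 13.9513
Terminal value at t=2: TV = D_3/(r−g) = 14.5931/(0.1085−0.046) = 233.4898
P₀ = 12.0686/(1+0.1085)^1 + 13.9513/(1+0.1085)^2 + 233.4898/(1+0.1085)^2 = 212.2600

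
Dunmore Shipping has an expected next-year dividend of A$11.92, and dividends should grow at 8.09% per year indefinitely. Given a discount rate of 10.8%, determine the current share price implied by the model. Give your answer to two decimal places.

A$439.85

Gordon growth model: P₀ = D₁/(r − g), with D₁ = 11.92 given directly.
P₀ = 11.9200 / (0.108 − 0.0809) = 11.9200 / 0.0271 = 439.8524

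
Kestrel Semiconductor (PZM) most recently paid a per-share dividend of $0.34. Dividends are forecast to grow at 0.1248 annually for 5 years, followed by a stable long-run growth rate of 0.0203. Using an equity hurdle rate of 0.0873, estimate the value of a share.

$8.02

Two-stage DDM. Project D₁…D_5 at 0.1248, terminal growth 0.0203, discount at r = 0.0873.
D_1 = 0.3824
D_2 = 0.4302
D_3 = 0.4838
D_4 = 0.5442
D_5 = 0.6121
Terminal value at t=5: TV = D_6/(r−g) = 0.6246/(0.0873−0.0203) = 9.3220
P₀ = 0.3824/(1+0.0873)^1 + 0.4302/(1+0.0873)^2 + 0.4838/(1+0.0873)^3 + 0.5442/(1+0.0873)^4 + 0.6121/(1+0.0873)^5 + 9.3220/(1+0.0873)^5 = 8.0184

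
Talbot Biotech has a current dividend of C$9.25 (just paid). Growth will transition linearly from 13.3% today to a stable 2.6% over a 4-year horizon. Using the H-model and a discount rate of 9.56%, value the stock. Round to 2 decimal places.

C$164.80

H-model: P₀ = D₀[(1+g_L) + H(g_S−g_L)]/(r−g_L), with H = 4/2 = 2.
P₀ = 9.25 × [(1+0.026) + 2×(0.133−0.026)] / (0.0956−0.026)
   = 9.25 × 1.2400 / 0.0696 = 164.7989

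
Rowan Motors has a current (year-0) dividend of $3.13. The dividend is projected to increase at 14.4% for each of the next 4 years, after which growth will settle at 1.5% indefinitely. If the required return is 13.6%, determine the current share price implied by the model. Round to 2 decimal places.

Two-stage DDM. Project D₁…D_4 at 0.144, terminal growth 0.015, discount at r = 0.136.
D_1 = 3.5807
D_2 = 4.0963
D_3 = 4.6862
D_4 = 5.3610
Terminal value at t=4: TV = D_5/(r−g) = 5.4414/(0.136−0.015) = 44.9706
P₀ = 3.5807/(1+0.136)^1 + 4.0963/(1+0.136)^2 + 4.6862/(1+0.136)^3 + 5.3610/(1+0.136)^4 + 44.9706/(1+0.136)^4 = 39.7452

$39.75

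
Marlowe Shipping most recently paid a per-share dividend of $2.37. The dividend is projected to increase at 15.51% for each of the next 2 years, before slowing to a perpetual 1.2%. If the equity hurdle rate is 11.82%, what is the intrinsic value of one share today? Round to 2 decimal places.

$29.08

Two-stage DDM. Project D₁…D_2 at 0.1551, terminal growth 0.012, discount at r = 0.1182.
D_1 = 2.7376
D_2 = 3.1622
Terminal value at t=2: TV = D_3/(r−g) = 3.2001/(0.1182−0.012) = 30.1331
P₀ = 2.7376/(1+0.1182)^1 + 3.1622/(1+0.1182)^2 + 30.1331/(1+0.1182)^2 = 29.0765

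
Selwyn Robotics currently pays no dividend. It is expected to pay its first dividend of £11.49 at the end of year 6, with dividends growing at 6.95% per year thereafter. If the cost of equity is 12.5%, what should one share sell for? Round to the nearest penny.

Deferred-dividend DDM. At t=5 the remaining stream is a growing perpetuity with first payment D_6 = 11.49.
V_5 = D_6/(r−g) = 11.49/(0.125−0.0695) = 207.0270
P₀ = V_5/(1+r)^5 = 207.0270/(1+0.125)^5 = 114.8853

£114.89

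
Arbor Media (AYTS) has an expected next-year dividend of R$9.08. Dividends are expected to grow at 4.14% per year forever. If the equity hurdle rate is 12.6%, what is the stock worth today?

Gordon growth model: P₀ = D₁/(r − g), with D₁ = 9.08 given directly.
P₀ = 9.0800 / (0.126 − 0.0414) = 9.0800 / 0.0846 = 107.3286

R$107.33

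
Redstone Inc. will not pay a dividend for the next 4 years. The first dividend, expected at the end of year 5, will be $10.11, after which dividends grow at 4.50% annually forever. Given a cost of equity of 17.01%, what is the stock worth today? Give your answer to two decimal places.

$43.11

Deferred-dividend DDM. At t=4 the remaining stream is a growing perpetuity with first payment D_5 = 10.11.
V_4 = D_5/(r−g) = 10.11/(0.1701−0.045) = 80.8153
P₀ = V_4/(1+r)^4 = 80.8153/(1+0.1701)^4 = 43.1124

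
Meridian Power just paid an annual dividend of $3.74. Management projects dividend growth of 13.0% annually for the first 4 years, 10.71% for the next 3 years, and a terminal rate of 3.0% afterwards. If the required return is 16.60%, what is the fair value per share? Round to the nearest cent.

$44.16

Three-stage DDM. Project D₁…D_7; terminal Gordon value at t=7 with g = 0.03; discount at r = 0.166.
D_1 = 4.2262
D_2 = 4.7756
D_3 = 5.3964
D_4 = 6.0980
D_5 = 6.7511
D_6 = 7.4741
D_7 = 8.2746
TV_7 = 8.5228/(0.166−0.03) = 62.6678
P₀ = Σ Dₜ/(1+r)ᵗ + TV_7/(1+r)^7 = 44.1582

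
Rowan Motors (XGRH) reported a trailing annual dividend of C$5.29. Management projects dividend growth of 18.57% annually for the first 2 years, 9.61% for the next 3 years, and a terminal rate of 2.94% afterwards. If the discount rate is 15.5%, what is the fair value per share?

Three-stage DDM. Project D₁…D_5; terminal Gordon value at t=5 with g = 0.0294; discount at r = 0.155.
D_1 = 6.2724
D_2 = 7.4371
D_3 = 8.1518
D_4 = 8.9352
D_5 = 9.7939
TV_5 = 10.0818/(0.155−0.0294) = 80.2695
P₀ = Σ Dₜ/(1+r)ᵗ + TV_5/(1+r)^5 = 65.1336

C$65.13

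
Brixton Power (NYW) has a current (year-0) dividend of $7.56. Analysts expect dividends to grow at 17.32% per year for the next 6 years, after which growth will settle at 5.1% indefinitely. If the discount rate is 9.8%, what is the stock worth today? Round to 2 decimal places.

$309.12

Two-stage DDM. Project D₁…D_6 at 0.1732, terminal growth 0.051, discount at r = 0.098.
D_1 = 8.8694
D_2 = 10.4056
D_3 = 12.2078
D_4 = 14.3222
D_5 = 16.8028
D_6 = 19.7131
Terminal value at t=6: TV = D_7/(r−g) = 20.7184/(0.098−0.051) = 440.8177
P₀ = 8.8694/(1+0.098)^1 + 10.4056/(1+0.098)^2 + 12.2078/(1+0.098)^3 + 14.3222/(1+0.098)^4 + 16.8028/(1+0.098)^5 + 19.7131/(1+0.098)^6 + 440.8177/(1+0.098)^6 = 309.1248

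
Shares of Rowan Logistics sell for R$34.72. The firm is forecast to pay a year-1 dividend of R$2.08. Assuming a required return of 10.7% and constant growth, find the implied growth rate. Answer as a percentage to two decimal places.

4.71%

From P₀ = D₁/(r − g), the implied growth is g = r − D₁/P₀.
g = 0.107 − 2.08/34.72 = 0.107 − 0.05991 = 0.04709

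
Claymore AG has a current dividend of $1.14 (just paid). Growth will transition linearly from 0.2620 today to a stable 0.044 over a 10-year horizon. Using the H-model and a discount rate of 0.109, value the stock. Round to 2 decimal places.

$37.43

H-model: P₀ = D₀[(1+g_L) + H(g_S−g_L)]/(r−g_L), with H = 10/2 = 5.
P₀ = 1.14 × [(1+0.044) + 5×(0.262−0.044)] / (0.109−0.044)
   = 1.14 × 2.1340 / 0.065 = 37.4271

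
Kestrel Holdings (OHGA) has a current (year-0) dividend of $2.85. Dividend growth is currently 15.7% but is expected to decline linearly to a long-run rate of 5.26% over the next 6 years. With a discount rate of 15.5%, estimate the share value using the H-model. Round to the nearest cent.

H-model: P₀ = D₀[(1+g_L) + H(g_S−g_L)]/(r−g_L), with H = 6/2 = 3.
P₀ = 2.85 × [(1+0.0526) + 3×(0.157−0.0526)] / (0.155−0.0526)
   = 2.85 × 1.3658 / 0.1024 = 38.0130

$38.01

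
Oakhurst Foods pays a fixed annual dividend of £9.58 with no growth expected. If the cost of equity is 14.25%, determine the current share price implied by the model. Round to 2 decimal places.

£67.23

Zero-growth DDM (perpetuity): P₀ = D/r = 9.58 / 0.1425 = 67.2281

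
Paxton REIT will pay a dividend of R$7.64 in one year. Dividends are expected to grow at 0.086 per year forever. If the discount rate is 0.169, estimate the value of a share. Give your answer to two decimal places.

Gordon growth model: P₀ = D₁/(r − g), with D₁ = 7.64 given directly.
P₀ = 7.6400 / (0.169 − 0.086) = 7.6400 / 0.083 = 92.0482

R$92.05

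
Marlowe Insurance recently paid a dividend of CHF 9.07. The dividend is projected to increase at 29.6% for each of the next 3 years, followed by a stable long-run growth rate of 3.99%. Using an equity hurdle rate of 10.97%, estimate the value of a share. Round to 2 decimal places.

CHF 252.66

Two-stage DDM. Project D₁…D_3 at 0.296, terminal growth 0.0399, discount at r = 0.1097.
D_1 = 11.7547
D_2 = 15.2341
D_3 = 19.7434
Terminal value at t=3: TV = D_4/(r−g) = 20.5312/(0.1097−0.0399) = 294.1430
P₀ = 11.7547/(1+0.1097)^1 + 15.2341/(1+0.1097)^2 + 19.7434/(1+0.1097)^3 + 294.1430/(1+0.1097)^3 = 252.6609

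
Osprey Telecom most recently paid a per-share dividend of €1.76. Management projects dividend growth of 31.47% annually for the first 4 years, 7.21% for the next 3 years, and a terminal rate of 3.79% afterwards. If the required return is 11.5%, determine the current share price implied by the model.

Three-stage DDM. Project D₁…D_7; terminal Gordon value at t=7 with g = 0.0379; discount at r = 0.115.
D_1 = 2.3139
D_2 = 3.0420
D_3 = 3.9994
D_4 = 5.2580
D_5 = 5.6371
D_6 = 6.0435
D_7 = 6.4793
TV_7 = 6.7248/(0.115−0.0379) = 87.2221
P₀ = Σ Dₜ/(1+r)ᵗ + TV_7/(1+r)^7 = 60.9595

€60.96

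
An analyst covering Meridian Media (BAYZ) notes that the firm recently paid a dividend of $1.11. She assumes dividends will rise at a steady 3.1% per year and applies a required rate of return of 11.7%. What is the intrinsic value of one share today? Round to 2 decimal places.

$13.31

Gordon growth model: P₀ = D₁/(r − g). D₁ = 1.11 × (1 + 0.031) = 1.1444.
P₀ = 1.1444 / (0.117 − 0.031) = 1.1444 / 0.086 = 13.3071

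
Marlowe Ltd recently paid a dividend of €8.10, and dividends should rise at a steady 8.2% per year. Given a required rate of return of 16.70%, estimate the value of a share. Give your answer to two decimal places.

€103.11

Gordon growth model: P₀ = D₁/(r − g). D₁ = 8.10 × (1 + 0.082) = 8.7642.
P₀ = 8.7642 / (0.167 − 0.082) = 8.7642 / 0.085 = 103.1082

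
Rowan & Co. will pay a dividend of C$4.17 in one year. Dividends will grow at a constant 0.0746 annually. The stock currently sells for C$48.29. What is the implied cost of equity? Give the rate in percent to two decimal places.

Rearranging the constant-growth DDM: r = D₁/P₀ + g.
r = 4.1700 / 48.29 + 0.0746 = 0.08635 + 0.0746 = 0.16095

16.10%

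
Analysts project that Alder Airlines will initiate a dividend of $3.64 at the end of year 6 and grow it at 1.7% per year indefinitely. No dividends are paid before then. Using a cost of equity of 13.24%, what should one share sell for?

Deferred-dividend DDM. At t=5 the remaining stream is a growing perpetuity with first payment D_6 = 3.64.
V_5 = D_6/(r−g) = 3.64/(0.1324−0.017) = 31.5425
P₀ = V_5/(1+r)^5 = 31.5425/(1+0.1324)^5 = 16.9393

$16.94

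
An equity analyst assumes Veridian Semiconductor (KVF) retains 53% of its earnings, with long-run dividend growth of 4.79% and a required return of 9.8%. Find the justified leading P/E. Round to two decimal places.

Payout ratio b = 1 − 0.53 = 0.47.
Justified leading P/E = b/(r−g) = 0.47/(0.098−0.0479) = 9.3812

9.38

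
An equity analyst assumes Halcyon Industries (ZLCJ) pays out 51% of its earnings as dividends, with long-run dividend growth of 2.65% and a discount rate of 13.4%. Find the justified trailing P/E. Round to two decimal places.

Justified trailing P/E = b(1+g)/(r−g) = 0.51×(1+0.0265)/(0.134−0.0265) = 4.8699

4.87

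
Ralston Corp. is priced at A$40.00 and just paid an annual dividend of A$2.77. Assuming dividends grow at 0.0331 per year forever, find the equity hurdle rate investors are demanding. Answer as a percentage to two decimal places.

10.46%

Rearranging the constant-growth DDM: r = D₁/P₀ + g.
D₁ = 2.77 × (1 + 0.0331) = 2.8617.
r = 2.8617 / 40.00 + 0.0331 = 0.07154 + 0.0331 = 0.10464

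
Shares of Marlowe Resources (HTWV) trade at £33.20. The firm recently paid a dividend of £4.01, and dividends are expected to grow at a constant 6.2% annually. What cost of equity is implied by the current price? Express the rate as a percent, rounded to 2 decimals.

Rearranging the constant-growth DDM: r = D₁/P₀ + g.
D₁ = 4.01 × (1 + 0.062) = 4.2586.
r = 4.2586 / 33.20 + 0.062 = 0.12827 + 0.062 = 0.19027

19.03%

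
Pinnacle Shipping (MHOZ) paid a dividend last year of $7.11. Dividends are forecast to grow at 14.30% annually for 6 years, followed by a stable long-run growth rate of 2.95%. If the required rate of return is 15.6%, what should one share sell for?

$95.08

Two-stage DDM. Project D₁…D_6 at 0.143, terminal growth 0.0295, discount at r = 0.156.
D_1 = 8.1267
D_2 = 9.2889
D_3 = 10.6172
D_4 = 12.1354
D_5 = 13.8708
D_6 = 15.8543
Terminal value at t=6: TV = D_7/(r−g) = 16.3220/(0.156−0.0295) = 129.0277
P₀ = 8.1267/(1+0.156)^1 + 9.2889/(1+0.156)^2 + 10.6172/(1+0.156)^3 + 12.1354/(1+0.156)^4 + 13.8708/(1+0.156)^5 + 15.8543/(1+0.156)^6 + 129.0277/(1+0.156)^6 = 95.0795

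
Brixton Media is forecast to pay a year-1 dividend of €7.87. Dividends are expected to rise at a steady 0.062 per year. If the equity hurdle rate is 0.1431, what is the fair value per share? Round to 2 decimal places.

Gordon growth model: P₀ = D₁/(r − g), with D₁ = 7.87 given directly.
P₀ = 7.8700 / (0.1431 − 0.062) = 7.8700 / 0.0811 = 97.0407

€97.04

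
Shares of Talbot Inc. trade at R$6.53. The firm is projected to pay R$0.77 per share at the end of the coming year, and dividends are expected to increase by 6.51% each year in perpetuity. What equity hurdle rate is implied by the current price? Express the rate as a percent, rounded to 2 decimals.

18.30%

Rearranging the constant-growth DDM: r = D₁/P₀ + g.
r = 0.7700 / 6.53 + 0.0651 = 0.11792 + 0.0651 = 0.18302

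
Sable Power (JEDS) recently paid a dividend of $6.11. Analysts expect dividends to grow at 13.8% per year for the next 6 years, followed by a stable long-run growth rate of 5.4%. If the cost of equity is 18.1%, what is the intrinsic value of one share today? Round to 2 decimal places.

Two-stage DDM. Project D₁…D_6 at 0.138, terminal growth 0.054, discount at r = 0.181.
D_1 = 6.9532
D_2 = 7.9127
D_3 = 9.0047
D_4 = 10.2473
D_5 = 11.6614
D_6 = 13.2707
Terminal value at t=6: TV = D_7/(r−g) = 13.9873/(0.181−0.054) = 110.1366
P₀ = 6.9532/(1+0.181)^1 + 7.9127/(1+0.181)^2 + 9.0047/(1+0.181)^3 + 10.2473/(1+0.181)^4 + 11.6614/(1+0.181)^5 + 13.2707/(1+0.181)^6 + 110.1366/(1+0.181)^6 = 72.8529

$72.85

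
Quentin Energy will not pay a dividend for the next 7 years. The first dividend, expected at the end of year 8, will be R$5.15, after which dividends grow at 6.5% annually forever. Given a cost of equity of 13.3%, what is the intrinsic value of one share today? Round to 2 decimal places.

R$31.60

Deferred-dividend DDM. At t=7 the remaining stream is a growing perpetuity with first payment D_8 = 5.15.
V_7 = D_8/(r−g) = 5.15/(0.133−0.065) = 75.7353
P₀ = V_7/(1+r)^7 = 75.7353/(1+0.133)^7 = 31.6001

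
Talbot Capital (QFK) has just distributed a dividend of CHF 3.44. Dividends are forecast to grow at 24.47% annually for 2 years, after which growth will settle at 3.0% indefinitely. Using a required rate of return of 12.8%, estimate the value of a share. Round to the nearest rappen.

CHF 52.01

Two-stage DDM. Project D₁…D_2 at 0.2447, terminal growth 0.03, discount at r = 0.128.
D_1 = 4.2818
D_2 = 5.3295
Terminal value at t=2: TV = D_3/(r−g) = 5.4894/(0.128−0.03) = 56.0143
P₀ = 4.2818/(1+0.128)^1 + 5.3295/(1+0.128)^2 + 56.0143/(1+0.128)^2 = 52.0076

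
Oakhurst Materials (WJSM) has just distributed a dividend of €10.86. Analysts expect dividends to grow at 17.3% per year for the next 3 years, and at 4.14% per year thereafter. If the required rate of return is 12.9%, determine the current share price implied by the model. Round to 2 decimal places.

€179.98

Two-stage DDM. Project D₁…D_3 at 0.173, terminal growth 0.0414, discount at r = 0.129.
D_1 = 12.7388
D_2 = 14.9426
D_3 = 17.5277
Terminal value at t=3: TV = D_4/(r−g) = 18.2533/(0.129−0.0414) = 208.3710
P₀ = 12.7388/(1+0.129)^1 + 14.9426/(1+0.129)^2 + 17.5277/(1+0.129)^3 + 208.3710/(1+0.129)^3 = 179.9817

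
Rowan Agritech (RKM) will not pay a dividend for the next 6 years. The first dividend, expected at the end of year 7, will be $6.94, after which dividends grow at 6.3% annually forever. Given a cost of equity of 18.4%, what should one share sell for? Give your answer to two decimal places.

$20.82

Deferred-dividend DDM. At t=6 the remaining stream is a growing perpetuity with first payment D_7 = 6.94.
V_6 = D_7/(r−g) = 6.94/(0.184−0.063) = 57.3554
P₀ = V_6/(1+r)^6 = 57.3554/(1+0.184)^6 = 20.8192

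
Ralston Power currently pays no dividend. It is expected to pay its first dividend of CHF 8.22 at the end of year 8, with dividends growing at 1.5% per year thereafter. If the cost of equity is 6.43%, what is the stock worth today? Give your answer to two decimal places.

Deferred-dividend DDM. At t=7 the remaining stream is a growing perpetuity with first payment D_8 = 8.22.
V_7 = D_8/(r−g) = 8.22/(0.0643−0.015) = 166.7343
P₀ = V_7/(1+r)^7 = 166.7343/(1+0.0643)^7 = 107.7895

CHF 107.79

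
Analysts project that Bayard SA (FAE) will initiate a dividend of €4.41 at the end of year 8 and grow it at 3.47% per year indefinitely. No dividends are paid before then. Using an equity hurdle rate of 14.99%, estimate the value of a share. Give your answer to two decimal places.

Deferred-dividend DDM. At t=7 the remaining stream is a growing perpetuity with first payment D_8 = 4.41.
V_7 = D_8/(r−g) = 4.41/(0.1499−0.0347) = 38.2812
P₀ = V_7/(1+r)^7 = 38.2812/(1+0.1499)^7 = 14.4001

€14.40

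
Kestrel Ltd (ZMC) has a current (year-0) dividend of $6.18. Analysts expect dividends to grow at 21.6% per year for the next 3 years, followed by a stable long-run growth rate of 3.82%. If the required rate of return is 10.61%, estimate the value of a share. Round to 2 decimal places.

Two-stage DDM. Project D₁…D_3 at 0.216, terminal growth 0.0382, discount at r = 0.1061.
D_1 = 7.5149
D_2 = 9.1381
D_3 = 11.1119
Terminal value at t=3: TV = D_4/(r−g) = 11.5364/(0.1061−0.0382) = 169.9028
P₀ = 7.5149/(1+0.1061)^1 + 9.1381/(1+0.1061)^2 + 11.1119/(1+0.1061)^3 + 169.9028/(1+0.1061)^3 = 148.0245

$148.02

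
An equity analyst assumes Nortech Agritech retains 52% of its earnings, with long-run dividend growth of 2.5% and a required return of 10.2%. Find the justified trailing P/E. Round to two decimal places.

Payout ratio b = 1 − 0.52 = 0.48.
Justified trailing P/E = b(1+g)/(r−g) = 0.48×(1+0.025)/(0.102−0.025) = 6.3896

6.39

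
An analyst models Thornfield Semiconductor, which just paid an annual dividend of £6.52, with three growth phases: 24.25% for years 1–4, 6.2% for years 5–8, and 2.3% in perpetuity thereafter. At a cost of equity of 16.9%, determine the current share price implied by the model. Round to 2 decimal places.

£96.49

Three-stage DDM. Project D₁…D_8; terminal Gordon value at t=8 with g = 0.023; discount at r = 0.169.
D_1 = 8.1011
D_2 = 10.0656
D_3 = 12.5065
D_4 = 15.5394
D_5 = 16.5028
D_6 = 17.5260
D_7 = 18.6126
D_8 = 19.7666
TV_8 = 20.2212/(0.169−0.023) = 138.5014
P₀ = Σ Dₜ/(1+r)ᵗ + TV_8/(1+r)^8 = 96.4923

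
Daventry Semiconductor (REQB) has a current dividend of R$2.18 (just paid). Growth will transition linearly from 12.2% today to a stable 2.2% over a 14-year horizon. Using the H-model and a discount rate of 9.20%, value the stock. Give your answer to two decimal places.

R$53.63

H-model: P₀ = D₀[(1+g_L) + H(g_S−g_L)]/(r−g_L), with H = 14/2 = 7.
P₀ = 2.18 × [(1+0.022) + 7×(0.122−0.022)] / (0.092−0.022)
   = 2.18 × 1.7220 / 0.07 = 53.6280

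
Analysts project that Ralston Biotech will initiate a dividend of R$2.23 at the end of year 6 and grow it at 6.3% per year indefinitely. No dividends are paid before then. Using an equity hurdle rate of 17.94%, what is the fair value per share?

R$8.40

Deferred-dividend DDM. At t=5 the remaining stream is a growing perpetuity with first payment D_6 = 2.23.
V_5 = D_6/(r−g) = 2.23/(0.1794−0.063) = 19.1581
P₀ = V_5/(1+r)^5 = 19.1581/(1+0.1794)^5 = 8.3955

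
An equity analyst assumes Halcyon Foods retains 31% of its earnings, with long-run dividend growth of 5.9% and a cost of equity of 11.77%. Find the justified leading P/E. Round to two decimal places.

11.75

Payout ratio b = 1 − 0.31 = 0.69.
Justified leading P/E = b/(r−g) = 0.69/(0.1177−0.059) = 11.7547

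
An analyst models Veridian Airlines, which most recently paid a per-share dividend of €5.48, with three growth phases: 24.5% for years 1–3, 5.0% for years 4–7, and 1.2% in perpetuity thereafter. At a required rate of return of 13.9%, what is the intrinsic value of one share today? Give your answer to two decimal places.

€84.34

Three-stage DDM. Project D₁…D_7; terminal Gordon value at t=7 with g = 0.012; discount at r = 0.139.
D_1 = 6.8226
D_2 = 8.4941
D_3 = 10.5752
D_4 = 11.1040
D_5 = 11.6592
D_6 = 12.2421
D_7 = 12.8542
TV_7 = 13.0085/(0.139−0.012) = 102.4289
P₀ = Σ Dₜ/(1+r)ᵗ + TV_7/(1+r)^7 = 84.3359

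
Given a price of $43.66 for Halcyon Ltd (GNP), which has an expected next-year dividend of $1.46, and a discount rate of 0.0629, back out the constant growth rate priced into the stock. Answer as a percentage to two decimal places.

From P₀ = D₁/(r − g), the implied growth is g = r − D₁/P₀.
g = 0.0629 − 1.46/43.66 = 0.0629 − 0.03344 = 0.02946

2.95%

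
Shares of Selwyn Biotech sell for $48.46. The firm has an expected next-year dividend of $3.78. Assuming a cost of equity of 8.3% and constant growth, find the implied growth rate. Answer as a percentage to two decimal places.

0.50%

From P₀ = D₁/(r − g), the implied growth is g = r − D₁/P₀.
g = 0.083 − 3.78/48.46 = 0.083 − 0.07800 = 0.00500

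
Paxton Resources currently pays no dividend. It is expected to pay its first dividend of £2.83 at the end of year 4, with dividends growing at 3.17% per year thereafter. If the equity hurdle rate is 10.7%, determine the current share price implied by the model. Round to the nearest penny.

Deferred-dividend DDM. At t=3 the remaining stream is a growing perpetuity with first payment D_4 = 2.83.
V_3 = D_4/(r−g) = 2.83/(0.107−0.0317) = 37.5830
P₀ = V_3/(1+r)^3 = 37.5830/(1+0.107)^3 = 27.7044

£27.70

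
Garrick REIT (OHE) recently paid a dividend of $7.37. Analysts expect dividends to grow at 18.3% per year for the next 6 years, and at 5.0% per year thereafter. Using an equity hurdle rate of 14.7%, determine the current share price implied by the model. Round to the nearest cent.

$145.37

Two-stage DDM. Project D₁…D_6 at 0.183, terminal growth 0.05, discount at r = 0.147.
D_1 = 8.7187
D_2 = 10.3142
D_3 = 12.2017
D_4 = 14.4347
D_5 = 17.0762
D_6 = 20.2011
Terminal value at t=6: TV = D_7/(r−g) = 21.2112/(0.147−0.05) = 218.6722
P₀ = 8.7187/(1+0.147)^1 + 10.3142/(1+0.147)^2 + 12.2017/(1+0.147)^3 + 14.4347/(1+0.147)^4 + 17.0762/(1+0.147)^5 + 20.2011/(1+0.147)^6 + 218.6722/(1+0.147)^6 = 145.3712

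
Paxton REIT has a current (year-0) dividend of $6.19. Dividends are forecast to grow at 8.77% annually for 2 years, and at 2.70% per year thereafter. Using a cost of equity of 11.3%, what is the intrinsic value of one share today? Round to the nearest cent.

Two-stage DDM. Project D₁…D_2 at 0.0877, terminal growth 0.027, discount at r = 0.113.
D_1 = 6.7329
D_2 = 7.3233
Terminal value at t=2: TV = D_3/(r−g) = 7.5211/(0.113−0.027) = 87.4542
P₀ = 6.7329/(1+0.113)^1 + 7.3233/(1+0.113)^2 + 87.4542/(1+0.113)^2 = 82.5588

$82.56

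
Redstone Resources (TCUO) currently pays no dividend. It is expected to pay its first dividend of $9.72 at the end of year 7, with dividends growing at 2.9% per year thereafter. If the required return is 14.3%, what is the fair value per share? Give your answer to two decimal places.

$38.24

Deferred-dividend DDM. At t=6 the remaining stream is a growing perpetuity with first payment D_7 = 9.72.
V_6 = D_7/(r−g) = 9.72/(0.143−0.029) = 85.2632
P₀ = V_6/(1+r)^6 = 85.2632/(1+0.143)^6 = 38.2370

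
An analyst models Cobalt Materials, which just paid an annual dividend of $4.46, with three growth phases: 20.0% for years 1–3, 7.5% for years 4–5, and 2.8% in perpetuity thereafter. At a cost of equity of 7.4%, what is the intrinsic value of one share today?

Three-stage DDM. Project D₁…D_5; terminal Gordon value at t=5 with g = 0.028; discount at r = 0.074.
D_1 = 5.3520
D_2 = 6.4224
D_3 = 7.7069
D_4 = 8.2849
D_5 = 8.9063
TV_5 = 9.1556/(0.074−0.028) = 199.0356
P₀ = Σ Dₜ/(1+r)ᵗ + TV_5/(1+r)^5 = 168.5183

$168.52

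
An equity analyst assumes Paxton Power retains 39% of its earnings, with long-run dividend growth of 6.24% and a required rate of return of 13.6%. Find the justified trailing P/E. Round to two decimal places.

8.81

Payout ratio b = 1 − 0.39 = 0.61.
Justified trailing P/E = b(1+g)/(r−g) = 0.61×(1+0.0624)/(0.136−0.0624) = 8.8052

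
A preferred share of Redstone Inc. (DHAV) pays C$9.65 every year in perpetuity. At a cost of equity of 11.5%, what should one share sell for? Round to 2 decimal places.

C$83.91

Zero-growth DDM (perpetuity): P₀ = D/r = 9.65 / 0.115 = 83.9130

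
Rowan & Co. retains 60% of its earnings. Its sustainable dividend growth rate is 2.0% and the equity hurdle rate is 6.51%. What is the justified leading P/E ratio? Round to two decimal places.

Payout ratio b = 1 − 0.60 = 0.40.
Justified leading P/E = b/(r−g) = 0.40/(0.0651−0.02) = 8.8692

8.87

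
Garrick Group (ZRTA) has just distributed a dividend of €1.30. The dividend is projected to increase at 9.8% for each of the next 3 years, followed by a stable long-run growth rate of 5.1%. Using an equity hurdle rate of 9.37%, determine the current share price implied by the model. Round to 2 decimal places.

€36.31

Two-stage DDM. Project D₁…D_3 at 0.098, terminal growth 0.051, discount at r = 0.0937.
D_1 = 1.4274
D_2 = 1.5673
D_3 = 1.7209
Terminal value at t=3: TV = D_4/(r−g) = 1.8086/(0.0937−0.051) = 42.3570
P₀ = 1.4274/(1+0.0937)^1 + 1.5673/(1+0.0937)^2 + 1.7209/(1+0.0937)^3 + 42.3570/(1+0.0937)^3 = 36.3073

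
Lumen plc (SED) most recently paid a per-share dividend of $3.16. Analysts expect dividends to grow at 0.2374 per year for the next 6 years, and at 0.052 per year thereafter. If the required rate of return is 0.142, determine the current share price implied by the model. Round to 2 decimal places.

Two-stage DDM. Project D₁…D_6 at 0.2374, terminal growth 0.052, discount at r = 0.142.
D_1 = 3.9102
D_2 = 4.8385
D_3 = 5.9871
D_4 = 7.4085
D_5 = 9.1672
D_6 = 11.3435
Terminal value at t=6: TV = D_7/(r−g) = 11.9334/(0.142−0.052) = 132.5931
P₀ = 3.9102/(1+0.142)^1 + 4.8385/(1+0.142)^2 + 5.9871/(1+0.142)^3 + 7.4085/(1+0.142)^4 + 9.1672/(1+0.142)^5 + 11.3435/(1+0.142)^6 + 132.5931/(1+0.142)^6 = 85.1188

$85.12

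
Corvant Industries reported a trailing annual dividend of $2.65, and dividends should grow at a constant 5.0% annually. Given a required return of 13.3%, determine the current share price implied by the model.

Gordon growth model: P₀ = D₁/(r − g). D₁ = 2.65 × (1 + 0.05) = 2.7825.
P₀ = 2.7825 / (0.133 − 0.05) = 2.7825 / 0.083 = 33.5241

$33.52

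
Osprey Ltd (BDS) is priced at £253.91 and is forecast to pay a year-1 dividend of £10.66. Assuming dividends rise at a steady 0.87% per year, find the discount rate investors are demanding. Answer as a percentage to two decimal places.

Rearranging the constant-growth DDM: r = D₁/P₀ + g.
r = 10.6600 / 253.91 + 0.0087 = 0.04198 + 0.0087 = 0.05068

5.07%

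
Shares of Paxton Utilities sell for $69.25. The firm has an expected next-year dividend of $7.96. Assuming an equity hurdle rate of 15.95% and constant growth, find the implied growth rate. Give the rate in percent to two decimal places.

4.46%

From P₀ = D₁/(r − g), the implied growth is g = r − D₁/P₀.
g = 0.1595 − 7.96/69.25 = 0.1595 − 0.11495 = 0.04455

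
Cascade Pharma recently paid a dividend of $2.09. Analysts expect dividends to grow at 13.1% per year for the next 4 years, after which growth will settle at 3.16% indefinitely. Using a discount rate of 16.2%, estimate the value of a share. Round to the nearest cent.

Two-stage DDM. Project D₁…D_4 at 0.131, terminal growth 0.0316, discount at r = 0.162.
D_1 = 2.3638
D_2 = 2.6734
D_3 = 3.0237
D_4 = 3.4198
Terminal value at t=4: TV = D_5/(r−g) = 3.5278/(0.162−0.0316) = 27.0539
P₀ = 2.3638/(1+0.162)^1 + 2.6734/(1+0.162)^2 + 3.0237/(1+0.162)^3 + 3.4198/(1+0.162)^4 + 27.0539/(1+0.162)^4 = 22.6561

$22.66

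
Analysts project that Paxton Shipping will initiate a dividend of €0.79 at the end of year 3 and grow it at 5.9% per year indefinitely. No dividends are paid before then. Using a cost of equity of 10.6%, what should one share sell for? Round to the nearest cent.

€13.74

Deferred-dividend DDM. At t=2 the remaining stream is a growing perpetuity with first payment D_3 = 0.79.
V_2 = D_3/(r−g) = 0.79/(0.106−0.059) = 16.8085
P₀ = V_2/(1+r)^2 = 16.8085/(1+0.106)^2 = 13.7410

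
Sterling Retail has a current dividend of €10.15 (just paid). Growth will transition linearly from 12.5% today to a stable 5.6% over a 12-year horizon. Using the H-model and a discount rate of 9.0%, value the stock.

H-model: P₀ = D₀[(1+g_L) + H(g_S−g_L)]/(r−g_L), with H = 12/2 = 6.
P₀ = 10.15 × [(1+0.056) + 6×(0.125−0.056)] / (0.09−0.056)
   = 10.15 × 1.4700 / 0.034 = 438.8382

€438.84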